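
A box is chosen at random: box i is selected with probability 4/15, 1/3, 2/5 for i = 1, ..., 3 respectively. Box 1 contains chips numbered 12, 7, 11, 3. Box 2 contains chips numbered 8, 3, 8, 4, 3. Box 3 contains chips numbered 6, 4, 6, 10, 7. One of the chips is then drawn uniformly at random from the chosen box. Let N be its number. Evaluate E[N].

493/75

E[N | box 1] = (12+7+11+3)/4 = 33/4.
E[N | box 2] = (8+3+8+4+3)/5 = 26/5.
E[N | box 3] = (6+4+6+10+7)/5 = 33/5.
E[N] = (4/15)·(33/4) + (1/3)·(26/5) + (2/5)·(33/5) = 493/75.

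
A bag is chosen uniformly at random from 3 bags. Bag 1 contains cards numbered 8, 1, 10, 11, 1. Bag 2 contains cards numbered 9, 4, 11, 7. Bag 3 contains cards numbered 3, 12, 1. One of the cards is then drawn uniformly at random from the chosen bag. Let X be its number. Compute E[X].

1157/180

E[X | bag 1] = (8+1+10+11+1)/5 = 31/5.
E[X | bag 2] = (9+4+11+7)/4 = 31/4.
E[X | bag 3] = (3+12+1)/3 = 16/3.
By the law of total expectation,
E[X] = (1/3)·(31/5) + (1/3)·(31/4) + (1/3)·(16/3) = 1157/180.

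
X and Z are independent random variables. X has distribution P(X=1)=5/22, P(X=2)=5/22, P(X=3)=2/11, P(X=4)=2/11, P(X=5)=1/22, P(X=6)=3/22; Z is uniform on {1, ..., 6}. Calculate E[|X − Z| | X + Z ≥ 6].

P(X + Z ≥ 6) = 85/132.
Summing |X−Z|·P(x,y) over outcomes with X + Z ≥ 6 gives 97/66.
E[|X − Z| | X + Z ≥ 6] = (97/66) / (85/132) = 194/85.

194/85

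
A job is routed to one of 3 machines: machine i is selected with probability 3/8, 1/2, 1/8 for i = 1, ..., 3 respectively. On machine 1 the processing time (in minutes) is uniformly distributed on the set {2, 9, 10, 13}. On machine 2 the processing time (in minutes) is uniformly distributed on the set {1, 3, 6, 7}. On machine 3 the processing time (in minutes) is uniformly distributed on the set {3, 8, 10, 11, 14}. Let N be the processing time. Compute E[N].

E[N | machine 1] = (2+9+10+13)/4 = 17/2.
E[N | machine 2] = (1+3+6+7)/4 = 17/4.
E[N | machine 3] = (3+8+10+11+14)/5 = 46/5.
E[N] = (3/8)·(17/2) + (1/2)·(17/4) + (1/8)·(46/5) = 517/80.

517/80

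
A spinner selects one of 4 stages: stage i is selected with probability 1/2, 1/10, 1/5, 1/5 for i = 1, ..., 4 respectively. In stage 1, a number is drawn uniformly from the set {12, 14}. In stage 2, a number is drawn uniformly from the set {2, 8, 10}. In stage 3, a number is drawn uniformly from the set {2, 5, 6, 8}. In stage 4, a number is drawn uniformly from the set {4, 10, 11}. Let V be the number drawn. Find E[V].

593/60

E[V | stage 1] = (12+14)/2 = 13.
E[V | stage 2] = (2+8+10)/3 = 20/3.
E[V | stage 3] = (2+5+6+8)/4 = 21/4.
E[V | stage 4] = (4+10+11)/3 = 25/3.
By the law of total expectation,
E[V] = (1/2)·(13) + (1/10)·(20/3) + (1/5)·(21/4) + (1/5)·(25/3) = 593/60.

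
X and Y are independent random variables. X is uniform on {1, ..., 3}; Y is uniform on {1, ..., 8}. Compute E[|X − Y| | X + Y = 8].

4

Outcomes with X + Y = 8: (1,7), (2,6), (3,5), each with probability 1/24.
E[|X − Y| | X + Y = 8] = (6 + 4 + 2) / 3 = 4.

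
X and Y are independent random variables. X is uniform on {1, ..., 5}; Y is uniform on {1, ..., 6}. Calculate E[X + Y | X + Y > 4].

175/24

P(X + Y > 4) = 4/5.
Summing (X+Y)·P(x,y) over outcomes with X + Y > 4 gives 35/6.
E[X + Y | X + Y > 4] = (35/6) / (4/5) = 175/24.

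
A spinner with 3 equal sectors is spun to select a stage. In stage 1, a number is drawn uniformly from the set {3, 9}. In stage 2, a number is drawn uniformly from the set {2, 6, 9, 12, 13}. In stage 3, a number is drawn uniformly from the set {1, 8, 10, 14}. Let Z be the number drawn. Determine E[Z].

151/20

E[Z | stage 1] = (3+9)/2 = 6.
E[Z | stage 2] = (2+6+9+12+13)/5 = 42/5.
E[Z | stage 3] = (1+8+10+14)/4 = 33/4.
E[Z] = (1/3)·(6) + (1/3)·(42/5) + (1/3)·(33/4) = 151/20.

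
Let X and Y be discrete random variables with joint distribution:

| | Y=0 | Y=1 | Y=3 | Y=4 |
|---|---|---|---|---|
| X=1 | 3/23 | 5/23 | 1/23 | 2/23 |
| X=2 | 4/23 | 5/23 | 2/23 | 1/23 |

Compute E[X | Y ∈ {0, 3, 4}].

P(Y ∈ {0, 3, 4}) = 13/23.
Σ X·P over the event = 1·(3/23) + 1·(1/23) + 1·(2/23) + 2·(4/23) + 2·(2/23) + 2·(1/23) = 20/23.
E[X | Y ∈ {0, 3, 4}] = (20/23) / (13/23) = 20/13.

20/13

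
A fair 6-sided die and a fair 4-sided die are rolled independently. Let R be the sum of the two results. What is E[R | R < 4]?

8/3

P(R < 4) = 1/8.
Σ over the event: 2·1/24 + 3·1/12 = 1/3.
E[R | R < 4] = (1/3) / (1/8) = 8/3.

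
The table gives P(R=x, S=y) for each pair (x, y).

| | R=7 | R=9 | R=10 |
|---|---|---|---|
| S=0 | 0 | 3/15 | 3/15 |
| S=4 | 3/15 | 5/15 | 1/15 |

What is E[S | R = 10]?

1

P(R = 10) = 4/15.
Σ S·P over the event = 0·(3/15) + 4·(1/15) = 4/15.
E[S | R = 10] = (4/15) / (4/15) = 1.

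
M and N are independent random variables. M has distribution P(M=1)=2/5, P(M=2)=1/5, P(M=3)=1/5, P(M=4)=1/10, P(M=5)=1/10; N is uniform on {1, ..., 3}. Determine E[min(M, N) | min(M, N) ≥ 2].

P(min(M, N) ≥ 2) = 2/5.
Summing min(M,N)·P(x,y) over outcomes with min(M, N) ≥ 2 gives 14/15.
E[min(M, N) | min(M, N) ≥ 2] = (14/15) / (2/5) = 7/3.

7/3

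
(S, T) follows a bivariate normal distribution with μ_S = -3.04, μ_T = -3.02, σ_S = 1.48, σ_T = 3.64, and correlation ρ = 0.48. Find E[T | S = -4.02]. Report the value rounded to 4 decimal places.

-4.1769

E[T | S=x] = μ_T + ρ(σ_T/σ_S)(x − μ_S) for jointly normal variables.
E[T | S=-4.02] = -3.02 + (0.48)·(3.64/1.48)·(-4.02 − (-3.04)) = -3.02 + (1.1805)·(-0.98) = -4.1769.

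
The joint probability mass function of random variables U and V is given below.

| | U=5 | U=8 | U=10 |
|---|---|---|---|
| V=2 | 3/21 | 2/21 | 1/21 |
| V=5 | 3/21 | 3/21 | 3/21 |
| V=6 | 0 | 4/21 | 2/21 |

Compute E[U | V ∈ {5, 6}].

121/15

P(V ∈ {5, 6}) = 5/7.
Σ U·P over the event = 5·(3/21) + 8·(3/21) + 8·(4/21) + 10·(3/21) + 10·(2/21) = 121/21.
E[U | V ∈ {5, 6}] = (121/21) / (5/7) = 121/15.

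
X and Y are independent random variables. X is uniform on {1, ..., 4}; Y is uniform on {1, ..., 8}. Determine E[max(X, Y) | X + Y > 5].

127/22

P(X + Y > 5) = 11/16.
Summing max(X,Y)·P(x,y) over outcomes with X + Y > 5 gives 127/32.
E[max(X, Y) | X + Y > 5] = (127/32) / (11/16) = 127/22.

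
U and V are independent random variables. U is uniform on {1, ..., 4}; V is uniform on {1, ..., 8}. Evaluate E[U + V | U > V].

5

P(U > V) = 3/16.
Summing (U+V)·P(x,y) over outcomes with U > V gives 15/16.
E[U + V | U > V] = (15/16) / (3/16) = 5.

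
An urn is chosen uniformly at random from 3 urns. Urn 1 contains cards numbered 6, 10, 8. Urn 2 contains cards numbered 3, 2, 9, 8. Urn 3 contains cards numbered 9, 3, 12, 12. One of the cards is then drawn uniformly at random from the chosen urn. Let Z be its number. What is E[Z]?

E[Z | urn 1] = (6+10+8)/3 = 8.
E[Z | urn 2] = (3+2+9+8)/4 = 11/2.
E[Z | urn 3] = (9+3+12+12)/4 = 9.
By the law of total expectation,
E[Z] = (1/3)·(8) + (1/3)·(11/2) + (1/3)·(9) = 15/2.

15/2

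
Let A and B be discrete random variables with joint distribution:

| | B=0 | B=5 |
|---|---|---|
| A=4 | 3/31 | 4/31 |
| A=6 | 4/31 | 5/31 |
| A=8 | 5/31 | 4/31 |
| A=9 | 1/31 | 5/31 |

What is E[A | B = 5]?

41/6

P(B = 5) = 18/31.
Σ A·P over the event = 4·(4/31) + 6·(5/31) + 8·(4/31) + 9·(5/31) = 123/31.
E[A | B = 5] = (123/31) / (18/31) = 41/6.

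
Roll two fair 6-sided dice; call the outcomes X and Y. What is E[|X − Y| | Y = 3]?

Outcomes with Y = 3: (1,3), (2,3), (3,3), (4,3), (5,3), (6,3), each with probability 1/36.
E[|X − Y| | Y = 3] = (2 + 1 + 0 + 1 + 2 + 3) / 6 = 3/2.

3/2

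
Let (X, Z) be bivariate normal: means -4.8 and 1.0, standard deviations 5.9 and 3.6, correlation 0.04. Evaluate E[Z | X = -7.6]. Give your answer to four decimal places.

E[Z | X=x] = μ_Z + ρ(σ_Z/σ_X)(x − μ_X) for jointly normal variables.
E[Z | X=-7.6] = 1.0 + (0.04)·(3.6/5.9)·(-7.6 − (-4.8)) = 1.0 + (0.024407)·(-2.8) = 0.9317.

0.9317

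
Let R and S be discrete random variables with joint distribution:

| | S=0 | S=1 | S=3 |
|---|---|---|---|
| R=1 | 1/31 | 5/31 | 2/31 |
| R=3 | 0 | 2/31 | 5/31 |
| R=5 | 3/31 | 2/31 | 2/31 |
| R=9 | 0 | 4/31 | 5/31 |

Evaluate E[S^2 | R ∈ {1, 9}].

72/17

P(R ∈ {1, 9}) = 17/31.
Summing S^2·P(R=x,S=y) over the conditioning event gives 72/31.
E[S^2 | R ∈ {1, 9}] = (72/31) / (17/31) = 72/17.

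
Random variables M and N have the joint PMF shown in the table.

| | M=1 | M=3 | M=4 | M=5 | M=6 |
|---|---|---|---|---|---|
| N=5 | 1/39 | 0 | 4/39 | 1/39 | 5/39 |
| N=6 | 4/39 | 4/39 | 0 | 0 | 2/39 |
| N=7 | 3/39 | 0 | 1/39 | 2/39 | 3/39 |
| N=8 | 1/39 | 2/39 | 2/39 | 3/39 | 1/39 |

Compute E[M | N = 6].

14/5

P(N = 6) = 10/39.
Σ M·P over the event = 1·(4/39) + 3·(4/39) + 6·(2/39) = 28/39.
E[M | N = 6] = (28/39) / (10/39) = 14/5.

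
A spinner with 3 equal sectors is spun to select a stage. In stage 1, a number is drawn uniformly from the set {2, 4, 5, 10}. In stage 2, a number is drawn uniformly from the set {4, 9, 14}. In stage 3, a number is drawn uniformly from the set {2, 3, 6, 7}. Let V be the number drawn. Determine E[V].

E[V | stage 1] = (2+4+5+10)/4 = 21/4.
E[V | stage 2] = (4+9+14)/3 = 9.
E[V | stage 3] = (2+3+6+7)/4 = 9/2.
E[V] = (1/3)·(21/4) + (1/3)·(9) + (1/3)·(9/2) = 25/4.

25/4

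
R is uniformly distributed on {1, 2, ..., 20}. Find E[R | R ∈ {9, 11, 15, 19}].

P(R ∈ {9, 11, 15, 19}) = 1/5.
Σ over the event: 9·1/20 + 11·1/20 + 15·1/20 + 19·1/20 = 27/10.
E[R | R ∈ {9, 11, 15, 19}] = (27/10) / (1/5) = 27/2.

27/2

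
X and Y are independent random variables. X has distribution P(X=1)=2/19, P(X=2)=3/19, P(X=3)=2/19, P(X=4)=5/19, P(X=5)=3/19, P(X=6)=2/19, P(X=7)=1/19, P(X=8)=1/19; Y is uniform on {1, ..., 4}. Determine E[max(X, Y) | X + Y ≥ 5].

P(X + Y ≥ 5) = 31/38.
Summing max(X,Y)·P(x,y) over outcomes with X + Y ≥ 5 gives 297/76.
E[max(X, Y) | X + Y ≥ 5] = (297/76) / (31/38) = 297/62.

297/62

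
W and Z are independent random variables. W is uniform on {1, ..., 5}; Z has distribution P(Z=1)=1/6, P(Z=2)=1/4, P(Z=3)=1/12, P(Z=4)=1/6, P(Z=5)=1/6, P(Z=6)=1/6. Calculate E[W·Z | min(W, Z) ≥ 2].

P(min(W, Z) ≥ 2) = 2/3.
Summing WZ·P(x,y) over outcomes with min(W, Z) ≥ 2 gives 91/10.
E[W·Z | min(W, Z) ≥ 2] = (91/10) / (2/3) = 273/20.

273/20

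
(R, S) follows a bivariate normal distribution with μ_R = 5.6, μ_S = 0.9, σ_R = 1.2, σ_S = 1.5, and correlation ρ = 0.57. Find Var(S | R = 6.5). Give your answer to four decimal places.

1.5190

The conditional variance in a bivariate normal is σ_S²(1 − ρ²), independent of x.
Var(S | R=6.5) = (1.5)²·(1 − (0.57)²) = 2.25·0.6751 = 1.5190.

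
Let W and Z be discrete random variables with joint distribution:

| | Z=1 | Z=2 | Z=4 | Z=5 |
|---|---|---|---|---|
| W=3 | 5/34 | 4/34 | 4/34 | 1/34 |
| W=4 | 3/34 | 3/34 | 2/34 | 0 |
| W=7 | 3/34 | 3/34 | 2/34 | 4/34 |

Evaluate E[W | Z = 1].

P(Z = 1) = 11/34.
Σ W·P over the event = 3·(5/34) + 4·(3/34) + 7·(3/34) = 24/17.
E[W | Z = 1] = (24/17) / (11/34) = 48/11.

48/11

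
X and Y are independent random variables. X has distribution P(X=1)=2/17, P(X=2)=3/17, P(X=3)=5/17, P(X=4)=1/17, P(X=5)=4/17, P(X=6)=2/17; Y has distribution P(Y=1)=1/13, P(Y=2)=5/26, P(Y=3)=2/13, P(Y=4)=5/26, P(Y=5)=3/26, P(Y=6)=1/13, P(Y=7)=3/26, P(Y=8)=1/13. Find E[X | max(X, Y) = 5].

461/109

P(max(X, Y) = 5) = 109/442.
Summing X·P(x,y) over outcomes with max(X, Y) = 5 gives 461/442.
E[X | max(X, Y) = 5] = (461/442) / (109/442) = 461/109.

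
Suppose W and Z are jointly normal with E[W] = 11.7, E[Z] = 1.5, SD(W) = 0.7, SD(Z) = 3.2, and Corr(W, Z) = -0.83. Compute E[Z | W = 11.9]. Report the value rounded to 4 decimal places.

0.7411

The regression of Z on W has slope ρ·σ_Z/σ_W and passes through (μ_W, μ_Z).
E[Z | W=11.9] = 1.5 + (-0.83)·(3.2/0.7)·(11.9 − (11.7)) = 1.5 + (-3.7943)·(0.2) = 0.7411.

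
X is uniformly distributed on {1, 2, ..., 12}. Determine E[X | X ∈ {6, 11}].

P(X ∈ {6, 11}) = 1/6.
Σ over the event: 6·1/12 + 11·1/12 = 17/12.
E[X | X ∈ {6, 11}] = (17/12) / (1/6) = 17/2.

17/2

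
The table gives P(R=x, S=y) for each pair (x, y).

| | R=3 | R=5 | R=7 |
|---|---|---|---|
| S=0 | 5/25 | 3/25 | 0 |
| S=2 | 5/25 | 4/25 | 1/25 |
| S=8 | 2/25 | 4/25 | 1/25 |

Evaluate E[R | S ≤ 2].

4

P(S ≤ 2) = 18/25.
Summing R·P(R=x,S=y) over the conditioning event gives 72/25.
E[R | S ≤ 2] = (72/25) / (18/25) = 4.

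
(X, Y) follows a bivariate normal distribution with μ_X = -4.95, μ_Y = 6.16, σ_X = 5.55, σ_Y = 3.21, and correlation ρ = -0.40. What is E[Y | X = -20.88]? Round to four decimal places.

E[Y | X=x] = μ_Y + ρ(σ_Y/σ_X)(x − μ_X) for jointly normal variables.
E[Y | X=-20.88] = 6.16 + (-0.40)·(3.21/5.55)·(-20.88 − (-4.95)) = 6.16 + (-0.23135)·(-15.93) = 9.8454.

9.8454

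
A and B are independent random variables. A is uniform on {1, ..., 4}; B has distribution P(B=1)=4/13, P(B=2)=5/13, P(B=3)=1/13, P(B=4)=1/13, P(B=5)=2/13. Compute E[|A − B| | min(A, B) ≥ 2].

P(min(A, B) ≥ 2) = 27/52.
Summing |A−B|·P(x,y) over outcomes with min(A, B) ≥ 2 gives 8/13.
E[|A − B| | min(A, B) ≥ 2] = (8/13) / (27/52) = 32/27.

32/27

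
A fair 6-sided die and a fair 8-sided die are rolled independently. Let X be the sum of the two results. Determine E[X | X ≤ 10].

P(X ≤ 10) = 19/24.
E[X | X ≤ 10] = (11/2) / (19/24) = 132/19.

132/19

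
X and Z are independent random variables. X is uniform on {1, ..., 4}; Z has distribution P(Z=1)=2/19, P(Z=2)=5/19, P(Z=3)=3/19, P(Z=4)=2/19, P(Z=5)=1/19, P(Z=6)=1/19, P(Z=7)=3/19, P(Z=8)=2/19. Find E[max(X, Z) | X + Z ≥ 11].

P(X + Z ≥ 11) = 7/76.
Summing max(X,Z)·P(x,y) over outcomes with X + Z ≥ 11 gives 53/76.
E[max(X, Z) | X + Z ≥ 11] = (53/76) / (7/76) = 53/7.

53/7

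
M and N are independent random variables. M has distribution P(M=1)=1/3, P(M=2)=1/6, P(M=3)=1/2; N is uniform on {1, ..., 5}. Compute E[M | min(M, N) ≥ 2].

P(min(M, N) ≥ 2) = 8/15.
Summing M·P(x,y) over outcomes with min(M, N) ≥ 2 gives 22/15.
E[M | min(M, N) ≥ 2] = (22/15) / (8/15) = 11/4.

11/4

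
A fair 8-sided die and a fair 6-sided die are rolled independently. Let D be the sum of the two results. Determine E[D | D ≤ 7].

P(D ≤ 7) = 7/16.
Σ over the event: 2·1/48 + 3·1/24 + 4·1/16 + 5·1/12 + 6·5/48 + 7·1/8 = 7/3.
E[D | D ≤ 7] = (7/3) / (7/16) = 16/3.

16/3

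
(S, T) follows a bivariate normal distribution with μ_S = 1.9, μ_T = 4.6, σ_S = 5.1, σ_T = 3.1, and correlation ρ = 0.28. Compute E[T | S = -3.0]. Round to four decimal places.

3.7660

The regression of T on S has slope ρ·σ_T/σ_S and passes through (μ_S, μ_T).
E[T | S=-3.0] = 4.6 + (0.28)·(3.1/5.1)·(-3.0 − (1.9)) = 4.6 + (0.1702)·(-4.9) = 3.7660.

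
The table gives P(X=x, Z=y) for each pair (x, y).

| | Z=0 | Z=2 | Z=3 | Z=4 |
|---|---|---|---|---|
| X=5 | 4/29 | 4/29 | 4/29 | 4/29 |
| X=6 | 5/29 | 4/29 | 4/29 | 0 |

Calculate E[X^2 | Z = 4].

25

P(Z = 4) = 4/29.
Σ X^2·P over the event = 25·(4/29) = 100/29.
E[X^2 | Z = 4] = (100/29) / (4/29) = 25.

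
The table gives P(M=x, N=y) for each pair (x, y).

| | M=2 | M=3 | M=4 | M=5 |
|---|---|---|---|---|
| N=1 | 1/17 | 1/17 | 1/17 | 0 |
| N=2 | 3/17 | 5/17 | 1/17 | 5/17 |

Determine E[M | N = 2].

P(N = 2) = 14/17.
Σ M·P over the event = 2·(3/17) + 3·(5/17) + 4·(1/17) + 5·(5/17) = 50/17.
E[M | N = 2] = (50/17) / (14/17) = 25/7.

25/7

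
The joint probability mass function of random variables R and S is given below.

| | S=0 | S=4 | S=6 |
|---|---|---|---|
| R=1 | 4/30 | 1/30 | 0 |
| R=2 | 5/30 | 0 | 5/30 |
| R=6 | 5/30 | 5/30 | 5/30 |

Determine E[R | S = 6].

4

P(S = 6) = 1/3.
Summing R·P(R=x,S=y) over the conditioning event gives 4/3.
E[R | S = 6] = (4/3) / (1/3) = 4.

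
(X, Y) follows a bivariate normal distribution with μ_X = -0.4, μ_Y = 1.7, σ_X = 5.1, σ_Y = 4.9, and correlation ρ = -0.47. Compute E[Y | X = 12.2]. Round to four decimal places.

-3.9898

The regression of Y on X has slope ρ·σ_Y/σ_X and passes through (μ_X, μ_Y).
E[Y | X=12.2] = 1.7 + (-0.47)·(4.9/5.1)·(12.2 − (-0.4)) = 1.7 + (-0.45157)·(12.6) = -3.9898.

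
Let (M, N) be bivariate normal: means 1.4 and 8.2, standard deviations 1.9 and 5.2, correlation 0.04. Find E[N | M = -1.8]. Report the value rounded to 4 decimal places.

E[N | M=x] = μ_N + ρ(σ_N/σ_M)(x − μ_M) for jointly normal variables.
E[N | M=-1.8] = 8.2 + (0.04)·(5.2/1.9)·(-1.8 − (1.4)) = 8.2 + (0.10947)·(-3.2) = 7.8497.

7.8497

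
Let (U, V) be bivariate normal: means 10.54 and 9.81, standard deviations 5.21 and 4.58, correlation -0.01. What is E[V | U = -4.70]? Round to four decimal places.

9.9440

The regression of V on U has slope ρ·σ_V/σ_U and passes through (μ_U, μ_V).
E[V | U=-4.70] = 9.81 + (-0.01)·(4.58/5.21)·(-4.70 − (10.54)) = 9.81 + (-0.0087908)·(-15.24) = 9.9440.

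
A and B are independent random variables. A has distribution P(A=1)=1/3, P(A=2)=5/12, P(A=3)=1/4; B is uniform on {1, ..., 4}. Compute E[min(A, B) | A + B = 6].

19/8

P(A + B = 6) = 1/6.
Summing min(A,B)·P(x,y) over outcomes with A + B = 6 gives 19/48.
E[min(A, B) | A + B = 6] = (19/48) / (1/6) = 19/8.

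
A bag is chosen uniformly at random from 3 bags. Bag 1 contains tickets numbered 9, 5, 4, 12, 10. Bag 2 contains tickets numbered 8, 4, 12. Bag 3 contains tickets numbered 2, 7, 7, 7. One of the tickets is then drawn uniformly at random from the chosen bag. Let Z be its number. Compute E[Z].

E[Z | bag 1] = (9+5+4+12+10)/5 = 8.
E[Z | bag 2] = (8+4+12)/3 = 8.
E[Z | bag 3] = (2+7+7+7)/4 = 23/4.
By the law of total expectation,
E[Z] = (1/3)·(8) + (1/3)·(8) + (1/3)·(23/4) = 29/4.

29/4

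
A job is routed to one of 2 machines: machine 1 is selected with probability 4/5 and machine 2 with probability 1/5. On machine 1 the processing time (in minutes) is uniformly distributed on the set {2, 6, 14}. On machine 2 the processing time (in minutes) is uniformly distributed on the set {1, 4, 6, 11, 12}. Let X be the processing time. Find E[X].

E[X | machine 1] = (2+6+14)/3 = 22/3.
E[X | machine 2] = (1+4+6+11+12)/5 = 34/5.
By the law of total expectation,
E[X] = (4/5)·(22/3) + (1/5)·(34/5) = 542/75.

542/75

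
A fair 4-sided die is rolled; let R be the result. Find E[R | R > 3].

4

Given R > 3, R is equally likely to be any of {4}.
E[R | R > 3] = (4) / 1 = 4.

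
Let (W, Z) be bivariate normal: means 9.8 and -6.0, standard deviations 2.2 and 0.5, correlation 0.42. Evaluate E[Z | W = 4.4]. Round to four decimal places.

-6.5155

E[Z | W=x] = μ_Z + ρ(σ_Z/σ_W)(x − μ_W) for jointly normal variables.
E[Z | W=4.4] = -6.0 + (0.42)·(0.5/2.2)·(4.4 − (9.8)) = -6.0 + (0.095455)·(-5.4) = -6.5155.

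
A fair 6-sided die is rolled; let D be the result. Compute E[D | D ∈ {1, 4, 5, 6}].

P(D ∈ {1, 4, 5, 6}) = 2/3.
Σ over the event: 1·1/6 + 4·1/6 + 5·1/6 + 6·1/6 = 8/3.
E[D | D ∈ {1, 4, 5, 6}] = (8/3) / (2/3) = 4.

4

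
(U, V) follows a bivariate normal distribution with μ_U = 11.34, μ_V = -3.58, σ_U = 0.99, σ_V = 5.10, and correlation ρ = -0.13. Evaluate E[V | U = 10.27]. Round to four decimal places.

-2.8634

For a bivariate normal, E[V | U=x] = μ_V + ρ·(σ_V/σ_U)·(x − μ_U).
E[V | U=10.27] = -3.58 + (-0.13)·(5.10/0.99)·(10.27 − (11.34)) = -3.58 + (-0.6697)·(-1.07) = -2.8634.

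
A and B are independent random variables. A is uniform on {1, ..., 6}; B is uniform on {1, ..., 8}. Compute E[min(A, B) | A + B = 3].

1

Outcomes with A + B = 3: (1,2), (2,1), each with probability 1/48.
E[min(A, B) | A + B = 3] = (1 + 1) / 2 = 1.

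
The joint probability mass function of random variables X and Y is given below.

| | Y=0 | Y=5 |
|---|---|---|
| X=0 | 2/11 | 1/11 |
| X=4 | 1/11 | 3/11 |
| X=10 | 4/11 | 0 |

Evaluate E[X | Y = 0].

44/7

P(Y = 0) = 7/11.
Σ X·P over the event = 0·(2/11) + 4·(1/11) + 10·(4/11) = 4.
E[X | Y = 0] = (4) / (7/11) = 44/7.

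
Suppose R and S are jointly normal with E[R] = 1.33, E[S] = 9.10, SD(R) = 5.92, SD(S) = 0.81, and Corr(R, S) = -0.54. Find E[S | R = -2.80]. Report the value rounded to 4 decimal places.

9.4051

The regression of S on R has slope ρ·σ_S/σ_R and passes through (μ_R, μ_S).
E[S | R=-2.80] = 9.10 + (-0.54)·(0.81/5.92)·(-2.80 − (1.33)) = 9.10 + (-0.073885)·(-4.13) = 9.4051.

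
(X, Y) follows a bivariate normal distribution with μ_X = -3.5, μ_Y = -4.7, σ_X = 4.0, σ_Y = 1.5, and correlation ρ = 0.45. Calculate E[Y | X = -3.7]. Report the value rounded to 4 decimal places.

-4.7338

E[Y | X=x] = μ_Y + ρ(σ_Y/σ_X)(x − μ_X) for jointly normal variables.
E[Y | X=-3.7] = -4.7 + (0.45)·(1.5/4.0)·(-3.7 − (-3.5)) = -4.7 + (0.16875)·(-0.2) = -4.7338.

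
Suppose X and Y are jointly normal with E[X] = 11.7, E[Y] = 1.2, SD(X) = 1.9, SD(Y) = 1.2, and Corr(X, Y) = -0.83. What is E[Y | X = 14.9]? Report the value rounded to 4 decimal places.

E[Y | X=x] = μ_Y + ρ(σ_Y/σ_X)(x − μ_X) for jointly normal variables.
E[Y | X=14.9] = 1.2 + (-0.83)·(1.2/1.9)·(14.9 − (11.7)) = 1.2 + (-0.52421)·(3.2) = -0.4775.

-0.4775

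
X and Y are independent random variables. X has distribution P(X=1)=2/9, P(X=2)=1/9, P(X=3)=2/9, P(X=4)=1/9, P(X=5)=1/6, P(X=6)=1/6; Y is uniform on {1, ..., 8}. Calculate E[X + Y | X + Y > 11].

216/17

P(X + Y > 11) = 17/144.
Summing (X+Y)·P(x,y) over outcomes with X + Y > 11 gives 3/2.
E[X + Y | X + Y > 11] = (3/2) / (17/144) = 216/17.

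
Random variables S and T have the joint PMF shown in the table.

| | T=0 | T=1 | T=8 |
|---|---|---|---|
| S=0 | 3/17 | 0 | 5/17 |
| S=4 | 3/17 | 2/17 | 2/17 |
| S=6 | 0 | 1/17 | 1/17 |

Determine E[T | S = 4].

P(S = 4) = 7/17.
Σ T·P over the event = 0·(3/17) + 1·(2/17) + 8·(2/17) = 18/17.
E[T | S = 4] = (18/17) / (7/17) = 18/7.

18/7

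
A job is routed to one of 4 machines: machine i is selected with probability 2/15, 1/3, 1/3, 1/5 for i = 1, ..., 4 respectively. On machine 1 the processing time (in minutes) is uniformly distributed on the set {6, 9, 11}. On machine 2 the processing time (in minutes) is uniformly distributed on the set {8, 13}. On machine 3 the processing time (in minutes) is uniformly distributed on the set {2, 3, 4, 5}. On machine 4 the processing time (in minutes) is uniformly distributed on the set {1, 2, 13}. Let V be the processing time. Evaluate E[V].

62/9

E[V | machine 1] = (6+9+11)/3 = 26/3.
E[V | machine 2] = (8+13)/2 = 21/2.
E[V | machine 3] = (2+3+4+5)/4 = 7/2.
E[V | machine 4] = (1+2+13)/3 = 16/3.
By the law of total expectation,
E[V] = (2/15)·(26/3) + (1/3)·(21/2) + (1/3)·(7/2) + (1/5)·(16/3) = 62/9.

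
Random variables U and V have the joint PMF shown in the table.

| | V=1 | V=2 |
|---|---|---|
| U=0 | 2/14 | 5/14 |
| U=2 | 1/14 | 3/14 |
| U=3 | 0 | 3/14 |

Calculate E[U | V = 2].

15/11

P(V = 2) = 11/14.
Σ U·P over the event = 0·(5/14) + 2·(3/14) + 3·(3/14) = 15/14.
E[U | V = 2] = (15/14) / (11/14) = 15/11.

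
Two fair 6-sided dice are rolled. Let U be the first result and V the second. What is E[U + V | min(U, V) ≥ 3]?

9

P(min(U, V) ≥ 3) = 4/9.
Summing (U+V)·P(x,y) over outcomes with min(U, V) ≥ 3 gives 4.
E[U + V | min(U, V) ≥ 3] = (4) / (4/9) = 9.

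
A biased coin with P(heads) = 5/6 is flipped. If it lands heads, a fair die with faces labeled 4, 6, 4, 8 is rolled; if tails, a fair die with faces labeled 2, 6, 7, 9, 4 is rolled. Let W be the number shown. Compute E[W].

331/60

E[W | heads] = (4+6+4+8)/4 = 11/2.
E[W | tails] = (2+6+7+9+4)/5 = 28/5.
E[W] = (5/6)·(11/2) + (1/6)·(28/5) = 331/60.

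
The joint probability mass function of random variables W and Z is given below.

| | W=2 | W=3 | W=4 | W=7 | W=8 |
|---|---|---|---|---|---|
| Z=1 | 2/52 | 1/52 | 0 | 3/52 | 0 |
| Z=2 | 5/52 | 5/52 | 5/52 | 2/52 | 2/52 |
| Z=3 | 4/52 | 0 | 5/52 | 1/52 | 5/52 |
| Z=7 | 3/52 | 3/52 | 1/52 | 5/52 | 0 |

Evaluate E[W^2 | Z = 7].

P(Z = 7) = 3/13.
Σ W^2·P over the event = 4·(3/52) + 9·(3/52) + 16·(1/52) + 49·(5/52) = 75/13.
E[W^2 | Z = 7] = (75/13) / (3/13) = 25.

25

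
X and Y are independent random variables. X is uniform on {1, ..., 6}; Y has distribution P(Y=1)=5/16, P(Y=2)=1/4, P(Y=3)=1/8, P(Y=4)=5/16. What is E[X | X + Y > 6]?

194/39

P(X + Y > 6) = 13/32.
Summing X·P(x,y) over outcomes with X + Y > 6 gives 97/48.
E[X | X + Y > 6] = (97/48) / (13/32) = 194/39.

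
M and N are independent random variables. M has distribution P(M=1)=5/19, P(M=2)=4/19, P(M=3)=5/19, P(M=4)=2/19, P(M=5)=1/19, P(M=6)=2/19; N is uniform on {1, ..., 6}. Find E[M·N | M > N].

331/34

P(M > N) = 17/57.
Summing MN·P(x,y) over outcomes with M > N gives 331/114.
E[M·N | M > N] = (331/114) / (17/57) = 331/34.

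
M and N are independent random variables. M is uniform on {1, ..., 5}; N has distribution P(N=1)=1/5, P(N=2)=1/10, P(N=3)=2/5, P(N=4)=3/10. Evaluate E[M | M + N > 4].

131/38

P(M + N > 4) = 19/25.
Summing M·P(x,y) over outcomes with M + N > 4 gives 131/50.
E[M | M + N > 4] = (131/50) / (19/25) = 131/38.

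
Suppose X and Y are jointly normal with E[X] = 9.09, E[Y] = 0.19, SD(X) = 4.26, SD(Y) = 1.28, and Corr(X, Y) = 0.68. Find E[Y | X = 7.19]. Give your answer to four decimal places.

E[Y | X=x] = μ_Y + ρ(σ_Y/σ_X)(x − μ_X) for jointly normal variables.
E[Y | X=7.19] = 0.19 + (0.68)·(1.28/4.26)·(7.19 − (9.09)) = 0.19 + (0.20432)·(-1.9) = -0.1982.

-0.1982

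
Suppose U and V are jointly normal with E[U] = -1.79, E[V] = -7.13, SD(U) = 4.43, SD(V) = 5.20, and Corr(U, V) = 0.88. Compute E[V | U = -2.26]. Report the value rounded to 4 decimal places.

The regression of V on U has slope ρ·σ_V/σ_U and passes through (μ_U, μ_V).
E[V | U=-2.26] = -7.13 + (0.88)·(5.20/4.43)·(-2.26 − (-1.79)) = -7.13 + (1.033)·(-0.47) = -7.6155.

-7.6155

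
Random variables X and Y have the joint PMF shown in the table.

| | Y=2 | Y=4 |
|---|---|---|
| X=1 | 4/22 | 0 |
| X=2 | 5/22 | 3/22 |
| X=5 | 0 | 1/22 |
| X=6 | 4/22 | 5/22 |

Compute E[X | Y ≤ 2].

38/13

P(Y ≤ 2) = 13/22.
Σ X·P over the event = 1·(4/22) + 2·(5/22) + 6·(4/22) = 19/11.
E[X | Y ≤ 2] = (19/11) / (13/22) = 38/13.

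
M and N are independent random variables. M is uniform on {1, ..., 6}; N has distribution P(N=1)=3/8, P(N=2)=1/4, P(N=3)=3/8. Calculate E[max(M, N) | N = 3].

4

P(N = 3) = 3/8.
Summing max(M,N)·P(x,y) over outcomes with N = 3 gives 3/2.
E[max(M, N) | N = 3] = (3/2) / (3/8) = 4.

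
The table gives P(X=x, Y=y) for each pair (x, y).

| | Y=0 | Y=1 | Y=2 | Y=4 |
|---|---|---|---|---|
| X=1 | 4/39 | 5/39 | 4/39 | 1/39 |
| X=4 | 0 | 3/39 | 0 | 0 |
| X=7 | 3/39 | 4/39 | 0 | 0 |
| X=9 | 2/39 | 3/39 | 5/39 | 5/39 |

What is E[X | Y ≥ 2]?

P(Y ≥ 2) = 5/13.
Σ X·P over the event = 1·(4/39) + 1·(1/39) + 9·(5/39) + 9·(5/39) = 95/39.
E[X | Y ≥ 2] = (95/39) / (5/13) = 19/3.

19/3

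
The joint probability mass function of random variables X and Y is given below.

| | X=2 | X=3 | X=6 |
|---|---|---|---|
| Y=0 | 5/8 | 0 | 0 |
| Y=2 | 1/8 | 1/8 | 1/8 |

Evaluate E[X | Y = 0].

P(Y = 0) = 5/8.
Summing X·P(X=x,Y=y) over the conditioning event gives 5/4.
E[X | Y = 0] = (5/4) / (5/8) = 2.

2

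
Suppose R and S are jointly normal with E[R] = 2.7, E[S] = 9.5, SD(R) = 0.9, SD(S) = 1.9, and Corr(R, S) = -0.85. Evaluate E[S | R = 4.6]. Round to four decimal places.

E[S | R=x] = μ_S + ρ(σ_S/σ_R)(x − μ_R) for jointly normal variables.
E[S | R=4.6] = 9.5 + (-0.85)·(1.9/0.9)·(4.6 − (2.7)) = 9.5 + (-1.7944)·(1.9) = 6.0906.

6.0906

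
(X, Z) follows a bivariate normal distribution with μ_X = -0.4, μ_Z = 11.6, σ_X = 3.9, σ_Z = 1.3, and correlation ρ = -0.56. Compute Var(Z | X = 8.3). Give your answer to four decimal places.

Var(Z | X=x) = (1 − ρ²)·σ_Z².
Var(Z | X=8.3) = (1.3)²·(1 − (-0.56)²) = 1.69·0.6864 = 1.1600.

1.1600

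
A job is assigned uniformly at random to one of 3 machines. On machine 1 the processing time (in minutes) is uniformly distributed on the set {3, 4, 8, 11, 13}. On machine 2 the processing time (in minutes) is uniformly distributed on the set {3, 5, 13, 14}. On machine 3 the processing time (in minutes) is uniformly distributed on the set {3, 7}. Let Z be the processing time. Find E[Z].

E[Z | machine 1] = (3+4+8+11+13)/5 = 39/5.
E[Z | machine 2] = (3+5+13+14)/4 = 35/4.
E[Z | machine 3] = (3+7)/2 = 5.
E[Z] = (1/3)·(39/5) + (1/3)·(35/4) + (1/3)·(5) = 431/60.

431/60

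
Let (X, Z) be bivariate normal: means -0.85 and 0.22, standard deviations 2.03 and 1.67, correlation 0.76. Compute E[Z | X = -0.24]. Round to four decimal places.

0.6014

For a bivariate normal, E[Z | X=x] = μ_Z + ρ·(σ_Z/σ_X)·(x − μ_X).
E[Z | X=-0.24] = 0.22 + (0.76)·(1.67/2.03)·(-0.24 − (-0.85)) = 0.22 + (0.62522)·(0.61) = 0.6014.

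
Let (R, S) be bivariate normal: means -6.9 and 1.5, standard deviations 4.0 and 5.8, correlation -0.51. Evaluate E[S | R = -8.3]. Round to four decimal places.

2.5353

The regression of S on R has slope ρ·σ_S/σ_R and passes through (μ_R, μ_S).
E[S | R=-8.3] = 1.5 + (-0.51)·(5.8/4.0)·(-8.3 − (-6.9)) = 1.5 + (-0.7395)·(-1.4) = 2.5353.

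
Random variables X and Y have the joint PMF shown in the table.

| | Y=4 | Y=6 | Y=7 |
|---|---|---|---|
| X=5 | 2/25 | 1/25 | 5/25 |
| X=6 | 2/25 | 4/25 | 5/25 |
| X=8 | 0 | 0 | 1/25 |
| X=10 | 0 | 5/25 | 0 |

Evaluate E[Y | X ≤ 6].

P(X ≤ 6) = 19/25.
Σ Y·P over the event = 4·(2/25) + 6·(1/25) + 7·(5/25) + 4·(2/25) + 6·(4/25) + 7·(5/25) = 116/25.
E[Y | X ≤ 6] = (116/25) / (19/25) = 116/19.

116/19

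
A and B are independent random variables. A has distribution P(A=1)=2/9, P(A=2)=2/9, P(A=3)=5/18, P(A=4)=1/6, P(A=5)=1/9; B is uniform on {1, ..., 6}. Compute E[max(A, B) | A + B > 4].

P(A + B > 4) = 83/108.
Summing max(A,B)·P(x,y) over outcomes with A + B > 4 gives 95/27.
E[max(A, B) | A + B > 4] = (95/27) / (83/108) = 380/83.

380/83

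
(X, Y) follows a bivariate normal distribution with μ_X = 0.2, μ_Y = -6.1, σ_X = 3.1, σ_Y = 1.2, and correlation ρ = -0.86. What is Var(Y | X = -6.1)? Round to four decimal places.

Var(Y | X=x) = (1 − ρ²)·σ_Y².
Var(Y | X=-6.1) = (1.2)²·(1 − (-0.86)²) = 1.44·0.2604 = 0.3750.

0.3750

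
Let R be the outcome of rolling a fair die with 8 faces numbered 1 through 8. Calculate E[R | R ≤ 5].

3

Given R ≤ 5, R is equally likely to be any of {1, 2, 3, 4, 5}.
E[R | R ≤ 5] = (1 + 2 + 3 + 4 + 5) / 5 = 3.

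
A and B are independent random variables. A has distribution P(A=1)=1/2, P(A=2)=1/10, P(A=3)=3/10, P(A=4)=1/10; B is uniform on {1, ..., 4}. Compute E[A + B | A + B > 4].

P(A + B > 4) = 1/2.
Summing (A+B)·P(x,y) over outcomes with A + B > 4 gives 29/10.
E[A + B | A + B > 4] = (29/10) / (1/2) = 29/5.

29/5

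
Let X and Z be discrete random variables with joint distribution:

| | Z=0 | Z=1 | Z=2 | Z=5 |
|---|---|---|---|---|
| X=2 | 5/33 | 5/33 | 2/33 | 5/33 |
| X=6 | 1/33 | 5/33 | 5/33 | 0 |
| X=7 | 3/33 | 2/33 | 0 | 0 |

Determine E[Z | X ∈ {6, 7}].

P(X ∈ {6, 7}) = 16/33.
Σ Z·P over the event = 0·(1/33) + 1·(5/33) + 2·(5/33) + 0·(3/33) + 1·(2/33) = 17/33.
E[Z | X ∈ {6, 7}] = (17/33) / (16/33) = 17/16.

17/16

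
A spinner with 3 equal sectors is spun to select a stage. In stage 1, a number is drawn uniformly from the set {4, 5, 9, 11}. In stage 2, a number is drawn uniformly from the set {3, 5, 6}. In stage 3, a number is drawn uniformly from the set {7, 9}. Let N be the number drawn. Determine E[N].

239/36

E[N | stage 1] = (4+5+9+11)/4 = 29/4.
E[N | stage 2] = (3+5+6)/3 = 14/3.
E[N | stage 3] = (7+9)/2 = 8.
E[N] = (1/3)·(29/4) + (1/3)·(14/3) + (1/3)·(8) = 239/36.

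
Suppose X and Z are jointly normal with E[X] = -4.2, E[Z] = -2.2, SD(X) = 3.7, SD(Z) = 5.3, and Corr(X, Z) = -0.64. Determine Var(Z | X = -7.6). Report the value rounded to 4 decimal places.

Var(Z | X=x) = (1 − ρ²)·σ_Z².
Var(Z | X=-7.6) = (5.3)²·(1 − (-0.64)²) = 28.09·0.5904 = 16.5843.

16.5843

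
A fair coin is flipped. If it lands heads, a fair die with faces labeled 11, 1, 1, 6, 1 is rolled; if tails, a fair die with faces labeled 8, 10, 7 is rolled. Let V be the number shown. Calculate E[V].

37/6

E[V | heads] = (11+1+1+6+1)/5 = 4.
E[V | tails] = (8+10+7)/3 = 25/3.
By the law of total expectation,
E[V] = (1/2)·(4) + (1/2)·(25/3) = 37/6.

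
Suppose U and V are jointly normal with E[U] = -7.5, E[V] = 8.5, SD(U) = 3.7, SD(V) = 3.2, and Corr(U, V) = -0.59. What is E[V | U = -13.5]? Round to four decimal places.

For a bivariate normal, E[V | U=x] = μ_V + ρ·(σ_V/σ_U)·(x − μ_U).
E[V | U=-13.5] = 8.5 + (-0.59)·(3.2/3.7)·(-13.5 − (-7.5)) = 8.5 + (-0.51027)·(-6) = 11.5616.

11.5616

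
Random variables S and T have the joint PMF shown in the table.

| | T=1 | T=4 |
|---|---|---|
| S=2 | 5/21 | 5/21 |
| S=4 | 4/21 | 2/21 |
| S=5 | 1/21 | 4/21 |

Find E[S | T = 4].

P(T = 4) = 11/21.
Σ S·P over the event = 2·(5/21) + 4·(2/21) + 5·(4/21) = 38/21.
E[S | T = 4] = (38/21) / (11/21) = 38/11.

38/11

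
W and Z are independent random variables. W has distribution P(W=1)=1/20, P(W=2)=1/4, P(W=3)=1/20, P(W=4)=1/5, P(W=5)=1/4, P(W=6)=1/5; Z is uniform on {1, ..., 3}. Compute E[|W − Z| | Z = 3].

P(Z = 3) = 1/3.
Summing |W−Z|·P(x,y) over outcomes with Z = 3 gives 11/20.
E[|W − Z| | Z = 3] = (11/20) / (1/3) = 33/20.

33/20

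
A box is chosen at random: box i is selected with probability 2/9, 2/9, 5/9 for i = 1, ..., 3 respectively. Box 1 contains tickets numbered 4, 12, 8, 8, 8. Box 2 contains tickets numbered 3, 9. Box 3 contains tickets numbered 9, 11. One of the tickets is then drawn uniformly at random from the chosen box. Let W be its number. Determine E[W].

26/3

E[W | box 1] = (4+12+8+8+8)/5 = 8.
E[W | box 2] = (3+9)/2 = 6.
E[W | box 3] = (9+11)/2 = 10.
E[W] = (2/9)·(8) + (2/9)·(6) + (5/9)·(10) = 26/3.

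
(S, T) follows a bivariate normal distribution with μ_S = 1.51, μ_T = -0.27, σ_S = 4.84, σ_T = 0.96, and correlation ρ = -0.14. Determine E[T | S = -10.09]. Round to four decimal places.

For a bivariate normal, E[T | S=x] = μ_T + ρ·(σ_T/σ_S)·(x − μ_S).
E[T | S=-10.09] = -0.27 + (-0.14)·(0.96/4.84)·(-10.09 − (1.51)) = -0.27 + (-0.027769)·(-11.6) = 0.0521.

0.0521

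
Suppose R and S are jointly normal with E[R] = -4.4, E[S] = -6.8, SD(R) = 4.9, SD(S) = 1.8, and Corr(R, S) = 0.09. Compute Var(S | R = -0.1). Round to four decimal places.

Var(S | R=x) = (1 − ρ²)·σ_S².
Var(S | R=-0.1) = (1.8)²·(1 − (0.09)²) = 3.24·0.9919 = 3.2138.

3.2138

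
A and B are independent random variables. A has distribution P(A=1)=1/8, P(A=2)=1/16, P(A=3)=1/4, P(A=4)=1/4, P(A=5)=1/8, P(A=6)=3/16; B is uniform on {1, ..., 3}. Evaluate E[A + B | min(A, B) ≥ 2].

P(min(A, B) ≥ 2) = 7/12.
Summing (A+B)·P(x,y) over outcomes with min(A, B) ≥ 2 gives 31/8.
E[A + B | min(A, B) ≥ 2] = (31/8) / (7/12) = 93/14.

93/14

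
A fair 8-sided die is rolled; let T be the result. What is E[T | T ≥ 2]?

Given T ≥ 2, T is equally likely to be any of {2, 3, 4, 5, 6, 7, 8}.
E[T | T ≥ 2] = (2 + 3 + 4 + 5 + 6 + 7 + 8) / 7 = 5.

5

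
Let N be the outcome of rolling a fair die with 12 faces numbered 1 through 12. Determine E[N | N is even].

Given N is even, N is equally likely to be any of {2, 4, 6, 8, 10, 12}.
E[N | N is even] = (2 + 4 + 6 + 8 + 10 + 12) / 6 = 7.

7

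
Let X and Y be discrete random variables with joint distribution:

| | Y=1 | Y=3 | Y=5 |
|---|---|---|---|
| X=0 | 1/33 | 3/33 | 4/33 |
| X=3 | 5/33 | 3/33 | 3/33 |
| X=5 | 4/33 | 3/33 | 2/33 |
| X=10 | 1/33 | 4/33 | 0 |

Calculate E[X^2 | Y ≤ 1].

P(Y ≤ 1) = 1/3.
Σ X^2·P over the event = 0·(1/33) + 9·(5/33) + 25·(4/33) + 100·(1/33) = 245/33.
E[X^2 | Y ≤ 1] = (245/33) / (1/3) = 245/11.

245/11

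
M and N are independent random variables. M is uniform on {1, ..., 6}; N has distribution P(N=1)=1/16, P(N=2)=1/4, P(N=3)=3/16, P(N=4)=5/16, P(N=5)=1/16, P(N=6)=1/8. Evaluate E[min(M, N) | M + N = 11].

5

P(M + N = 11) = 1/32.
Summing min(M,N)·P(x,y) over outcomes with M + N = 11 gives 5/32.
E[min(M, N) | M + N = 11] = (5/32) / (1/32) = 5.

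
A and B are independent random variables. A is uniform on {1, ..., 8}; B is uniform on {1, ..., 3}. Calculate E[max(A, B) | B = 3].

39/8

P(B = 3) = 1/3.
Summing max(A,B)·P(x,y) over outcomes with B = 3 gives 13/8.
E[max(A, B) | B = 3] = (13/8) / (1/3) = 39/8.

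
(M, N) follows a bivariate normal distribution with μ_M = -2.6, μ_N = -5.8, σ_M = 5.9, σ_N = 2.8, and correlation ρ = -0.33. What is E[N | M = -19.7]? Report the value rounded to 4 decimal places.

-3.1220

E[N | M=x] = μ_N + ρ(σ_N/σ_M)(x − μ_M) for jointly normal variables.
E[N | M=-19.7] = -5.8 + (-0.33)·(2.8/5.9)·(-19.7 − (-2.6)) = -5.8 + (-0.15661)·(-17.1) = -3.1220.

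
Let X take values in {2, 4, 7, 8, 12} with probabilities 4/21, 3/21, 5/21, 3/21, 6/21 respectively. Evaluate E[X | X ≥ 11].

P(X ≥ 11) = 2/7.
Σ over the event: 12·2/7 = 24/7.
E[X | X ≥ 11] = (24/7) / (2/7) = 12.

12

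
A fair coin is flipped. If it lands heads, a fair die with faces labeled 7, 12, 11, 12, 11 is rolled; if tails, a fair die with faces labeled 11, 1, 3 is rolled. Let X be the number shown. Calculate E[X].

E[X | heads] = (7+12+11+12+11)/5 = 53/5.
E[X | tails] = (11+1+3)/3 = 5.
By the law of total expectation,
E[X] = (1/2)·(53/5) + (1/2)·(5) = 39/5.

39/5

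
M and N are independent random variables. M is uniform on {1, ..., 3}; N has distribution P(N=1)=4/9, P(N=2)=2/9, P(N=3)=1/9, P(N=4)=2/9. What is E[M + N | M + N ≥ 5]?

P(M + N ≥ 5) = 10/27.
Summing (M+N)·P(x,y) over outcomes with M + N ≥ 5 gives 19/9.
E[M + N | M + N ≥ 5] = (19/9) / (10/27) = 57/10.

57/10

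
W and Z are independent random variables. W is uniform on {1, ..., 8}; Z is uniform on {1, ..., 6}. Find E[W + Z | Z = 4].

Outcomes with Z = 4: (1,4), (2,4), (3,4), (4,4), (5,4), (6,4), (7,4), (8,4), each with probability 1/48.
E[W + Z | Z = 4] = (5 + 6 + 7 + 8 + 9 + 10 + 11 + 12) / 8 = 17/2.

17/2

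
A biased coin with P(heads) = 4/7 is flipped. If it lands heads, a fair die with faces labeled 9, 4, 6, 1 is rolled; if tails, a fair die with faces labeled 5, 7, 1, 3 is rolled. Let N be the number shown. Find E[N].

32/7

E[N | heads] = (9+4+6+1)/4 = 5.
E[N | tails] = (5+7+1+3)/4 = 4.
By the law of total expectation,
E[N] = (4/7)·(5) + (3/7)·(4) = 32/7.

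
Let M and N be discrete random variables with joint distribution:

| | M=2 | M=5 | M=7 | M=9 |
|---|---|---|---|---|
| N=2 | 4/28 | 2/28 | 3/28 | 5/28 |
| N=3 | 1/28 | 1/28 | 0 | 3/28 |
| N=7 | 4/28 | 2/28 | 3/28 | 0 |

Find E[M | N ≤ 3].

118/19

P(N ≤ 3) = 19/28.
Summing M·P(M=x,N=y) over the conditioning event gives 59/14.
E[M | N ≤ 3] = (59/14) / (19/28) = 118/19.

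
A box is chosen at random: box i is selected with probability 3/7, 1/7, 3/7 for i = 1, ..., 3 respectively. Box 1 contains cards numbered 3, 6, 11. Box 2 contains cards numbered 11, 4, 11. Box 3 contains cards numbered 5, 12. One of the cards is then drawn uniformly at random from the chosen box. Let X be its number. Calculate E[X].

325/42

E[X | box 1] = (3+6+11)/3 = 20/3.
E[X | box 2] = (11+4+11)/3 = 26/3.
E[X | box 3] = (5+12)/2 = 17/2.
By the law of total expectation,
E[X] = (3/7)·(20/3) + (1/7)·(26/3) + (3/7)·(17/2) = 325/42.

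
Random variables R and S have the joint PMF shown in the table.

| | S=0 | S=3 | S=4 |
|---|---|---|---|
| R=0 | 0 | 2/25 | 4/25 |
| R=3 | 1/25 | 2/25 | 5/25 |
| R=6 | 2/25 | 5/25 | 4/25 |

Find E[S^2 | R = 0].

41/3

P(R = 0) = 6/25.
Σ S^2·P over the event = 9·(2/25) + 16·(4/25) = 82/25.
E[S^2 | R = 0] = (82/25) / (6/25) = 41/3.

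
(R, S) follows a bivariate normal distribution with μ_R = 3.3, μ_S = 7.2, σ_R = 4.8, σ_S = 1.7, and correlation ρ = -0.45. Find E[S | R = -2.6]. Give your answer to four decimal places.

E[S | R=x] = μ_S + ρ(σ_S/σ_R)(x − μ_R) for jointly normal variables.
E[S | R=-2.6] = 7.2 + (-0.45)·(1.7/4.8)·(-2.6 − (3.3)) = 7.2 + (-0.15937)·(-5.9) = 8.1403.

8.1403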